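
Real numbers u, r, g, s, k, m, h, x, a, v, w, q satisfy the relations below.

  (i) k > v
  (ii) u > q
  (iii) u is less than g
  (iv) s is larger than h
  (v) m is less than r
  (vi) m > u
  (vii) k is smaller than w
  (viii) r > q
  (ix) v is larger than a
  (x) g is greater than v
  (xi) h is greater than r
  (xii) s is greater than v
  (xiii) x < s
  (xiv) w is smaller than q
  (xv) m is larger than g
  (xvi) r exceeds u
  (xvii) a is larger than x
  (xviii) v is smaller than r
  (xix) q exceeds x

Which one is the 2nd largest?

h

The consecutive relations fix a unique order: x < a < v < k < w < q < u < g < m < r < h < s.
The 2nd largest is h.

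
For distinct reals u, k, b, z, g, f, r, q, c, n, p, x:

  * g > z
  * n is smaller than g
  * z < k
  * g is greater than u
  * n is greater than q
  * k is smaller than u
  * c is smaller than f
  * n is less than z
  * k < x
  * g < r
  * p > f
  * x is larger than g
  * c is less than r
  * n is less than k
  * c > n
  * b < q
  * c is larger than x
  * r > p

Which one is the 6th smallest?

u

Chaining the given pairs: b < q < n < z < k < u < g < x < c < f < p < r.
The 6th smallest is u.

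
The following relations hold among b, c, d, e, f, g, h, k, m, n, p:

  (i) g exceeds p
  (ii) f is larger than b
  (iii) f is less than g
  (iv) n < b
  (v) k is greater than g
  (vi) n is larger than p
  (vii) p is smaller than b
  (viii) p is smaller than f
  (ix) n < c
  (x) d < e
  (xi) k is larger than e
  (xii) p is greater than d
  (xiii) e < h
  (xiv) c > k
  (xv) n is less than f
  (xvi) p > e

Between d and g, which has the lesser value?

d

d < e and e < p give d < p.
Then p < n extends the chain to n.
Then n < b extends the chain to b.
Then b < f extends the chain to f.
Then f < g extends the chain to g.
So d < g; d is the smaller of the two.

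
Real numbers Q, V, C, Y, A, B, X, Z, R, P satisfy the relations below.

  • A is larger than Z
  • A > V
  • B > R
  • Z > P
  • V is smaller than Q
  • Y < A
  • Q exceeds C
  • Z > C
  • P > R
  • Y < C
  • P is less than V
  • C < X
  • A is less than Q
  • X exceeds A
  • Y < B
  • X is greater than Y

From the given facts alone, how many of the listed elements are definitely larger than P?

The elements the relations force above P are V, Z, A, Q, X — no chain reaches any other.
That is 5.

5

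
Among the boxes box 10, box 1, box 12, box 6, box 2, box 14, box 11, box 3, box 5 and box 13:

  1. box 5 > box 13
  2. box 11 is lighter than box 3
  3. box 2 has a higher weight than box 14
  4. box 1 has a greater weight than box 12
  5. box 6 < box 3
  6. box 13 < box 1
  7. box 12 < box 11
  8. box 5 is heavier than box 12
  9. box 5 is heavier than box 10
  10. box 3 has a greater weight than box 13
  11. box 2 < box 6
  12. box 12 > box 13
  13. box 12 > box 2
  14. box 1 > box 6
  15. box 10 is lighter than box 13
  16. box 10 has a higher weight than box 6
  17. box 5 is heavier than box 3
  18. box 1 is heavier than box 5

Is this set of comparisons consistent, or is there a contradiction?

The single ordering box 14 < box 2 < box 6 < box 10 < box 13 < box 12 < box 11 < box 3 < box 5 < box 1 satisfies every listed relation, so no contradiction arises.

consistent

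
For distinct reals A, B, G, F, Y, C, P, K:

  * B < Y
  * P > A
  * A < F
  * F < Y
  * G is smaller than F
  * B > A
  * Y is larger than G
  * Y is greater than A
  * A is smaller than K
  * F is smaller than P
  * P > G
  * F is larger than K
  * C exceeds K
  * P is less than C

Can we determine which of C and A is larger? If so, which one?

Link the given pairs in sequence: A < K; K < F; F < P; P < C.
Chaining these gives A < K < F < P < C.
So C is larger.

C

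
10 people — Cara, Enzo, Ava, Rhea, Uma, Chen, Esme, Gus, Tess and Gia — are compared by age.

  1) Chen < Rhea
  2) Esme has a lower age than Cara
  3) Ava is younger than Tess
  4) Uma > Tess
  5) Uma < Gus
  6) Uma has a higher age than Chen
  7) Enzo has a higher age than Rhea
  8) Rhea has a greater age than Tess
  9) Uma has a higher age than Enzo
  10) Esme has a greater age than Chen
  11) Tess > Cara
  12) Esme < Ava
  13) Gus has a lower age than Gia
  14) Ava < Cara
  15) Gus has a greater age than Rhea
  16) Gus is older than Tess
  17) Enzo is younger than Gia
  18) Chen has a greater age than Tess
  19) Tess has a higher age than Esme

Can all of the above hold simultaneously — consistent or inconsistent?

inconsistent

We have Chen < Esme stated directly, yet also Esme < Ava < Cara < Tess < Chen by chaining the others — so Esme < Chen. Contradiction.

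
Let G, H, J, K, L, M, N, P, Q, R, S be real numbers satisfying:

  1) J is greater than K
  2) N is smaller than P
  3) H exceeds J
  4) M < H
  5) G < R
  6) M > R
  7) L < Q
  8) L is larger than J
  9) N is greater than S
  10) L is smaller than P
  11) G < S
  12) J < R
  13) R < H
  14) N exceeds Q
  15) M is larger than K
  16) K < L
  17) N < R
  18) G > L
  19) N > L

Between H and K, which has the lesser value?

K < L and L < G give K < G.
With G < S: K < L < G < S.
With S < N: K < L < G < S < N.
With N < R: K < L < G < S < N < R.
With R < M: K < L < G < S < N < R < M.
Then M < H extends the chain to H.
So K < H; K is the smaller of the two.

K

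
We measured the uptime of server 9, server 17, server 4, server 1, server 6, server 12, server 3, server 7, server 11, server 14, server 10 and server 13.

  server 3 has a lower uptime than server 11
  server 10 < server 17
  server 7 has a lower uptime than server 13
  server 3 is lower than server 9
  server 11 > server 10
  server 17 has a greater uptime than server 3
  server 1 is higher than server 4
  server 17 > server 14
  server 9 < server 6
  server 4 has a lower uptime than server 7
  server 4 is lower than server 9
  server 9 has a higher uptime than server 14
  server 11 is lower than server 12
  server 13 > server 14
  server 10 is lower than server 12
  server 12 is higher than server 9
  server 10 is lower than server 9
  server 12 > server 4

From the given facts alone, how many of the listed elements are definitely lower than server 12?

Directly below server 12: server 4, server 10, server 11, server 9.
One step further: server 3, server 14 (6 so far).
Nothing else is reachable below server 12; 6 in all.

6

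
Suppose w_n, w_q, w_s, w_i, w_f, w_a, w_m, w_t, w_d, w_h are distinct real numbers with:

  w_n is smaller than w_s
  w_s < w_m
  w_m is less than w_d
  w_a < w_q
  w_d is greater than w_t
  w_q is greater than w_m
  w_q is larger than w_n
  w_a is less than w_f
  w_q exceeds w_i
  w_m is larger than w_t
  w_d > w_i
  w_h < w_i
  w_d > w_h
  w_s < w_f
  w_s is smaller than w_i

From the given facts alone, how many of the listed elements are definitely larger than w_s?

5

The elements the relations force above w_s are w_i, w_m, w_q, w_f, w_d — no chain reaches any other.
That is 5.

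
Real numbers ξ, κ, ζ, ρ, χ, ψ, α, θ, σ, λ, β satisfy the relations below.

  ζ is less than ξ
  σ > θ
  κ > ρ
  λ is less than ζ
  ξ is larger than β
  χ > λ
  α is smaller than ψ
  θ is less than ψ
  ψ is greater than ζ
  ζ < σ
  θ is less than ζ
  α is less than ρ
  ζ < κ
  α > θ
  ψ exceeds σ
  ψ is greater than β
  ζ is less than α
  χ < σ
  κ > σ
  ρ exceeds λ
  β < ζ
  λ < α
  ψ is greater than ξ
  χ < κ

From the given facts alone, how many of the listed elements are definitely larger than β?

Directly above β: ζ, ξ, ψ.
One step further: σ, α, κ (6 so far).
One step further: ρ (7 so far).
Nothing else is reachable above β; 7 in all.

7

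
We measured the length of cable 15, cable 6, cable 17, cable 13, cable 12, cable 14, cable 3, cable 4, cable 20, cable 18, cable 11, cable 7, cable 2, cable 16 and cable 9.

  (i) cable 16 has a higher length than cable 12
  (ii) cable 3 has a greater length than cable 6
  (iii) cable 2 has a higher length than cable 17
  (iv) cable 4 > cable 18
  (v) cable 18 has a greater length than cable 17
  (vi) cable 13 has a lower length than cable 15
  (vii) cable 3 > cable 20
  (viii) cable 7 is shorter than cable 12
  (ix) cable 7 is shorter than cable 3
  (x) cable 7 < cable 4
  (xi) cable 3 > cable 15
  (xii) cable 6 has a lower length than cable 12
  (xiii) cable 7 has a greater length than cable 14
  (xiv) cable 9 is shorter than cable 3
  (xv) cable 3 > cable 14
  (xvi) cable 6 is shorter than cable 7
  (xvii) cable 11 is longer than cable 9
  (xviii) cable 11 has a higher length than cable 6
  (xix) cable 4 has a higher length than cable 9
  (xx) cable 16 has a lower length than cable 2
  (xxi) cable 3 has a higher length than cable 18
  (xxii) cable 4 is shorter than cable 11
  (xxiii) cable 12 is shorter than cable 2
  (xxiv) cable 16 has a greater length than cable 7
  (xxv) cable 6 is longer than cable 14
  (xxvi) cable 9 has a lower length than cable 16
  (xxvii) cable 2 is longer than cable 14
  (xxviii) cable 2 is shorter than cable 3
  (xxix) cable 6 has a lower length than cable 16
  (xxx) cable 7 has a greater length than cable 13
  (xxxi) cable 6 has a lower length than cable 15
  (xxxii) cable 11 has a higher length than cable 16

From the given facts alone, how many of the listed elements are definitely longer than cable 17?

5

From cable 17 the given relations immediately reach cable 18, cable 2.
From those, cable 4, cable 3 — 4 in total.
From those, cable 11 — 5 in total.
No other element is forced above cable 17 by the given relations, so the count is 5.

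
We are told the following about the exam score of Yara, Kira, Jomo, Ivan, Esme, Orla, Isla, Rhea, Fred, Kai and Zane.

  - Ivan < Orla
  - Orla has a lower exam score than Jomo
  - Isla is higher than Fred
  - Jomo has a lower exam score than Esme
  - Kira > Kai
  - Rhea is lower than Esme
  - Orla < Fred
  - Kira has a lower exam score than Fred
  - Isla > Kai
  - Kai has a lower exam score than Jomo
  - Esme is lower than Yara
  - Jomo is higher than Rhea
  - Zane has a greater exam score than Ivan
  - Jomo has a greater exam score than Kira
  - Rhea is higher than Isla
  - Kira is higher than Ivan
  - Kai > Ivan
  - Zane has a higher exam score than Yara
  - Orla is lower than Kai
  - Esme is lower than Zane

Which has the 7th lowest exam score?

Rhea

Chaining the given pairs: Ivan < Orla < Kai < Kira < Fred < Isla < Rhea < Jomo < Esme < Yara < Zane.
Counting 7 from the smallest end gives Rhea.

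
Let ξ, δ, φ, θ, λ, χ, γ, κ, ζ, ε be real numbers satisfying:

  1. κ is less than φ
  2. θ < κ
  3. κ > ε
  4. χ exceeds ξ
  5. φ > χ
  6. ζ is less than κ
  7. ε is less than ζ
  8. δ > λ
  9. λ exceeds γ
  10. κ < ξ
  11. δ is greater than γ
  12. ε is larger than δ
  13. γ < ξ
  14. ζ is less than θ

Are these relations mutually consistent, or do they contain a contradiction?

The single ordering γ < λ < δ < ε < ζ < θ < κ < ξ < χ < φ satisfies every listed relation, so no contradiction arises.

consistent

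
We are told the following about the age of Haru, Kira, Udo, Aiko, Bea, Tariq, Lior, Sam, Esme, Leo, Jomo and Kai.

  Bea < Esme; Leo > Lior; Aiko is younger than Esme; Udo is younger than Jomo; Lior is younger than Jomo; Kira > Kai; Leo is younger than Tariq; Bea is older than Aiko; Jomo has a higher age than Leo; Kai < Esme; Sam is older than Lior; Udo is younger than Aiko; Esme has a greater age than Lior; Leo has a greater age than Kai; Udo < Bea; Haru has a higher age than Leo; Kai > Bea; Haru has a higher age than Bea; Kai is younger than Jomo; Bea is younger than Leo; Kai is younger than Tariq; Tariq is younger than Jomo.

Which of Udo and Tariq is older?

Tariq

Following the relations from Udo: Udo < Aiko < Bea < Kai < Leo < Tariq.
So Udo < Tariq; Tariq is the older of the two.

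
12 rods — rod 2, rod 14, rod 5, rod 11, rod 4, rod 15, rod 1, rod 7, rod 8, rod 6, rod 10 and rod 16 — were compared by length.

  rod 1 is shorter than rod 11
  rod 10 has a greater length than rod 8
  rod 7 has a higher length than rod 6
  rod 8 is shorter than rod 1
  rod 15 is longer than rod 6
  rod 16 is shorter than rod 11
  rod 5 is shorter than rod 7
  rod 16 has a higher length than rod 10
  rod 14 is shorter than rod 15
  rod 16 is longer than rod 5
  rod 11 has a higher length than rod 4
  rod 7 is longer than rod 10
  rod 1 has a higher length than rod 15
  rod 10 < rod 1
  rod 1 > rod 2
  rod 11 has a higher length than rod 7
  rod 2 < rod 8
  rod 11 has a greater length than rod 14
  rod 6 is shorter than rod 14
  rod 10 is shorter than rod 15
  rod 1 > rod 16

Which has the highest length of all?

Chaining downward from rod 11: directly below it, rod 4, rod 14, rod 16, rod 7, rod 1; then rod 2, rod 6, rod 5, rod 8, rod 10, rod 15.
That covers every other element, and nothing is given above rod 11, so rod 11 is the highest length.

rod 11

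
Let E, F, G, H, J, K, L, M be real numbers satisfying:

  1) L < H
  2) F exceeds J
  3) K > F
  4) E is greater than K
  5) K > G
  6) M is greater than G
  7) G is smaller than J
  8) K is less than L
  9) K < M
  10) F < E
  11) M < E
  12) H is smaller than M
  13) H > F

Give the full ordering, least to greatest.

Nothing is placed below G, so it is least; from there G < J; J < F; F < K; K < L; L < H; H < M; M < E, each given directly.

G < J < F < K < L < H < M < E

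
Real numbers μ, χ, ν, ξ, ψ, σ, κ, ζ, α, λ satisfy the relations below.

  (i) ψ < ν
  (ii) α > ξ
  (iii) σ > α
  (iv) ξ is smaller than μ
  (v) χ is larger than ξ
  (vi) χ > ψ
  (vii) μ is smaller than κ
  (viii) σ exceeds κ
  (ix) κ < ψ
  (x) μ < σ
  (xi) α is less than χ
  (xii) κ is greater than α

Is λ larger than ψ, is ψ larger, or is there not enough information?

undetermined

Following every chain through λ: nothing is chained to λ.
ψ is not reached, and no chain runs the other way from ψ to λ.
So the given relations leave the order of λ and ψ undetermined.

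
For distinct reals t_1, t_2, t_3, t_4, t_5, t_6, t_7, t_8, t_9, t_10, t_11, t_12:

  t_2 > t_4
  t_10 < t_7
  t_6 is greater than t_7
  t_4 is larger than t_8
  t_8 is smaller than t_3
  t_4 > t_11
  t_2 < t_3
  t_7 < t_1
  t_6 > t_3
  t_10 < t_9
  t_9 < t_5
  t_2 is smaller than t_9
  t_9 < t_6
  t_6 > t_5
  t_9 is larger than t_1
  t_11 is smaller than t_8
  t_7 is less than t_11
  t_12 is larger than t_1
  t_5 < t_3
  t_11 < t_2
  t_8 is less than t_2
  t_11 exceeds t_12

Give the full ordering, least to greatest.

Nothing is placed below t_10, so it is least; from there t_10 < t_7; t_7 < t_1; t_1 < t_12; t_12 < t_11; t_11 < t_8; t_8 < t_4; t_4 < t_2; t_2 < t_9; t_9 < t_5; t_5 < t_3; t_3 < t_6, each given directly.

t_10 < t_7 < t_1 < t_12 < t_11 < t_8 < t_4 < t_2 < t_9 < t_5 < t_3 < t_6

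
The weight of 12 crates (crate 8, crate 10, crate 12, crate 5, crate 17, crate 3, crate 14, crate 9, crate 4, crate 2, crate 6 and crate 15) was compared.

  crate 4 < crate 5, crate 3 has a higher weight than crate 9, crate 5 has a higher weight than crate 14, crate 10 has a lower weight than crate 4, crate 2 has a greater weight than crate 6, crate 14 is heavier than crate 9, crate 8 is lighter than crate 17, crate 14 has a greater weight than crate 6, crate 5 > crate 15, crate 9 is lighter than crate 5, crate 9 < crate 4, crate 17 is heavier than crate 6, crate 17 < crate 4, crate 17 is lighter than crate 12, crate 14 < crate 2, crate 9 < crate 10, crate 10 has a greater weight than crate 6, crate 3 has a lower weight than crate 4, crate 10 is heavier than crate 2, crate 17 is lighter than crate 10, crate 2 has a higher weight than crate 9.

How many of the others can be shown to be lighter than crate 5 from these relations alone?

10

From crate 5 the given relations immediately reach crate 15, crate 9, crate 14, crate 4.
From those, crate 6, crate 17, crate 3, crate 10 — 8 in total.
From those, crate 8, crate 2 — 10 in total.
No other element is forced below crate 5 by the given relations, so the count is 10.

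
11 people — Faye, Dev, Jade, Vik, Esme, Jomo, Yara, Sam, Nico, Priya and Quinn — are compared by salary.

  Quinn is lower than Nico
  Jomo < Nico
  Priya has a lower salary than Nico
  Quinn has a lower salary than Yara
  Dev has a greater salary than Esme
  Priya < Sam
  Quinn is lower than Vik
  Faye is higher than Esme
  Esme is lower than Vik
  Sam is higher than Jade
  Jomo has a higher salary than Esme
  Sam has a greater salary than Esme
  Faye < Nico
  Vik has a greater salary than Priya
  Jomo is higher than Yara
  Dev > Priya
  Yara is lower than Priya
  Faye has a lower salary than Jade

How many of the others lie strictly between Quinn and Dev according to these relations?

2

The relations place Quinn below Dev. An element lies strictly between them when it is forced above Quinn and also forced below Dev.
Above Quinn: {Yara, Priya, Sam, Vik, Jomo, Nico}. Below Dev: {Esme, Yara, Priya}.
Intersection: {Yara, Priya} — 2.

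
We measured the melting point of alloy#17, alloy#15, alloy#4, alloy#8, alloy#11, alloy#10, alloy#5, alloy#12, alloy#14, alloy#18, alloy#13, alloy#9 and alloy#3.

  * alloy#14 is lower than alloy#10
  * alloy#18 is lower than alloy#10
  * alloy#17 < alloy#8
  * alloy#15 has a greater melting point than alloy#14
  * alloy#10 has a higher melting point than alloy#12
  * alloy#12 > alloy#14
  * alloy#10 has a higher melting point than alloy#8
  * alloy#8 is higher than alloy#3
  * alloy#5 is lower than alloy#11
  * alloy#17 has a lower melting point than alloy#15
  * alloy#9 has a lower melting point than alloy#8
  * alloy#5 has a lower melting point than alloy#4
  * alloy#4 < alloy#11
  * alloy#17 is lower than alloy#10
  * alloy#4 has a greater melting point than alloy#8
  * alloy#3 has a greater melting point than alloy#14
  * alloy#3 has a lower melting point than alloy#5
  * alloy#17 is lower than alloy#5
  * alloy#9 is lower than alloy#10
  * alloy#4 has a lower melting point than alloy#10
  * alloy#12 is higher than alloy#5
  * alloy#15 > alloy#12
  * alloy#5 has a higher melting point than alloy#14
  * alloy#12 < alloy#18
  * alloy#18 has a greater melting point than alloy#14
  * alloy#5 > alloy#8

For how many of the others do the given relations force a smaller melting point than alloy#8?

4

Directly below alloy#8: alloy#3, alloy#9, alloy#17.
One step further: alloy#14 (4 so far).
No other element is forced below alloy#8 by the given relations, so the count is 4.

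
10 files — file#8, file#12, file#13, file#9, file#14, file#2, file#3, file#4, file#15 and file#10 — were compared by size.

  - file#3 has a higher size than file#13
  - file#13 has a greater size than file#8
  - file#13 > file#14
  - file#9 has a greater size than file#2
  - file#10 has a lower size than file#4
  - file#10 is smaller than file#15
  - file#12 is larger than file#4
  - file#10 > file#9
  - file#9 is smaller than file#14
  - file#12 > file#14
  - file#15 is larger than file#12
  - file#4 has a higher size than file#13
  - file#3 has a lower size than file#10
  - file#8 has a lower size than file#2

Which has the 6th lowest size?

Chaining the given pairs: file#8 < file#2 < file#9 < file#14 < file#13 < file#3 < file#10 < file#4 < file#12 < file#15.
Counting 6 from the smallest end gives file#3.

file#3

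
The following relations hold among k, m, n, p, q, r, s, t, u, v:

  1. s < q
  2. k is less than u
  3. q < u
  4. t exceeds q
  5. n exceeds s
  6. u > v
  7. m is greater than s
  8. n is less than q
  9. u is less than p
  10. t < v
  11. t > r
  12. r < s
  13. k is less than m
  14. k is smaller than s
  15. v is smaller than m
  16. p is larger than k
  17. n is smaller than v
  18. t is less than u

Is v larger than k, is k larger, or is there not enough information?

k < s < n < q < t < v, by transitivity through s, n, q, t.
So v is larger.

v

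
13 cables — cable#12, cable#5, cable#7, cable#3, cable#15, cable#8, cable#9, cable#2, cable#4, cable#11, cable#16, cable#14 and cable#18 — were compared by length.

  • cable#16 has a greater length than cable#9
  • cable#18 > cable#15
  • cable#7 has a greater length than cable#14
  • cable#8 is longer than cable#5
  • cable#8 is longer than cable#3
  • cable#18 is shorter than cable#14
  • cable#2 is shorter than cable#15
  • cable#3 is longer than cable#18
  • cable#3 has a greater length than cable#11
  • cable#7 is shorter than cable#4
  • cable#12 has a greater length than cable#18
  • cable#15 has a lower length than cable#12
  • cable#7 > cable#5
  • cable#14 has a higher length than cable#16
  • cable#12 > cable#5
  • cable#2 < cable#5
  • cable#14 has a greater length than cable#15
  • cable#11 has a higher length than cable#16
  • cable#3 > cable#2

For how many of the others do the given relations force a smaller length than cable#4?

Directly below cable#4: cable#7.
One step further: cable#5, cable#14 (3 so far).
One step further: cable#2, cable#15, cable#18, cable#16 (7 so far).
One step further: cable#9 (8 so far).
Nothing else is reachable below cable#4; 8 in all.

8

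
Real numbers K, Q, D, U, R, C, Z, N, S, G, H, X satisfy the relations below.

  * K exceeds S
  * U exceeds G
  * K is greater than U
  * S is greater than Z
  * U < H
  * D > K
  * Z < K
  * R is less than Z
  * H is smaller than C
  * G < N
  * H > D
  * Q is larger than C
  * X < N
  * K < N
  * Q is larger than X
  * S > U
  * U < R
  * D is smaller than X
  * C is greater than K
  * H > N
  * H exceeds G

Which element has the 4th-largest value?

Chaining the given pairs: G < U < R < Z < S < K < D < X < N < H < C < Q.
The 4th largest is N.

N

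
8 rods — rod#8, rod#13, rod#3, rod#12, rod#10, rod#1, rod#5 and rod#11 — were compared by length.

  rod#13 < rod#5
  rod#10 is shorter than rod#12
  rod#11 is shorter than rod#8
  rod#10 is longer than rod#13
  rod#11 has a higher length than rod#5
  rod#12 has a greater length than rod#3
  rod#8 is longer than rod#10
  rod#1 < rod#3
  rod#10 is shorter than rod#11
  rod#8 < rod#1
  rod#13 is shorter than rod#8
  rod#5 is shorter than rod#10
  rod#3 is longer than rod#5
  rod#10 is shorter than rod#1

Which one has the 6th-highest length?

The consecutive relations fix a unique order: rod#13 < rod#5 < rod#10 < rod#11 < rod#8 < rod#1 < rod#3 < rod#12.
The 6th largest is rod#10.

rod#10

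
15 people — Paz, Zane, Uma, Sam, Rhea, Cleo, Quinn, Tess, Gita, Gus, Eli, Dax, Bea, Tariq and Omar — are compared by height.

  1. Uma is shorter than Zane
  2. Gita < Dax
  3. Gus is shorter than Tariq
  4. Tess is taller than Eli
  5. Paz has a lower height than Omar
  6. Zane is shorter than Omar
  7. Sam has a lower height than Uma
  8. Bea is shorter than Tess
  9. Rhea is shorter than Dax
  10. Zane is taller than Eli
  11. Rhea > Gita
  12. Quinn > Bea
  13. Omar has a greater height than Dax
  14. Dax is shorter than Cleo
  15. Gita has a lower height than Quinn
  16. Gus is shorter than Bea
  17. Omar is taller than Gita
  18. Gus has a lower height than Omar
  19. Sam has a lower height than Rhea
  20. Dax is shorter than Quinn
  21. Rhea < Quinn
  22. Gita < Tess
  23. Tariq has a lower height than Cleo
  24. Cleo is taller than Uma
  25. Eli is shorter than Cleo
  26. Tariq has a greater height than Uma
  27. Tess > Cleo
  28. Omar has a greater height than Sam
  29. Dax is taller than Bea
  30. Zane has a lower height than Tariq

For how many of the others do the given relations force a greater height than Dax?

4

Directly above Dax: Cleo, Quinn, Omar.
One step further: Tess (4 so far).
Nothing else is reachable above Dax; 4 in all.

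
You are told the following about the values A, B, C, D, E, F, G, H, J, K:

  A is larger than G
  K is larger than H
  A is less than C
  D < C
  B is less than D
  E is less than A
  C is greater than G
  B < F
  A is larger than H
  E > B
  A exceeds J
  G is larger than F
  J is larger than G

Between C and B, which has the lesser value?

The relevant relations are B < F; F < G; G < J; J < A; A < C.
Together: B < F < G < J < A < C.
So B < C; B is the smaller of the two.

B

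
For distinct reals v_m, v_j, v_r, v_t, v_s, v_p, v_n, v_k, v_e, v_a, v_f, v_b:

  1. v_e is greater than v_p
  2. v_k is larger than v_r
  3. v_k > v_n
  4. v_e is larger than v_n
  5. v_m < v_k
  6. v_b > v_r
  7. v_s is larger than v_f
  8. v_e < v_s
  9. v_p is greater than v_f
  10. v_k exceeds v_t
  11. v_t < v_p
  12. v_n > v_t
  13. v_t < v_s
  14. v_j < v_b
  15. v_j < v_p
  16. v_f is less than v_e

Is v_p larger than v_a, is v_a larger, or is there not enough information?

undetermined

Following every chain through v_a: nothing is chained to v_a.
v_p is not reached, and no chain runs the other way from v_p to v_a.
So the given relations leave the order of v_a and v_p undetermined.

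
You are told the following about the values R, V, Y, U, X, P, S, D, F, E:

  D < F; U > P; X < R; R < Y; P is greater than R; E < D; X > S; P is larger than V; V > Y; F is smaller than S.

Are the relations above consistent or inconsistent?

The single ordering E < D < F < S < X < R < Y < V < P < U satisfies every listed relation, so no contradiction arises.

consistent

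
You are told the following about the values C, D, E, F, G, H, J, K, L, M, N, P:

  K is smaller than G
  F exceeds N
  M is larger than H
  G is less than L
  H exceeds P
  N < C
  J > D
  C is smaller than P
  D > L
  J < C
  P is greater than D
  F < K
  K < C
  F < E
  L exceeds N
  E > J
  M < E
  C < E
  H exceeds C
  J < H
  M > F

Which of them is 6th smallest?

Chaining the given pairs: N < F < K < G < L < D < J < C < P < H < M < E.
Counting 6 from the smallest end gives D.

D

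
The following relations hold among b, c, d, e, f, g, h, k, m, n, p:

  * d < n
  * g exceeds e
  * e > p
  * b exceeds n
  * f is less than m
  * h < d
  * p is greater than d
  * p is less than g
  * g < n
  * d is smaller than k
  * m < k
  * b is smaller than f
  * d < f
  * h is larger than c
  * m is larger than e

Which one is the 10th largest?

h

Piecing the relations together gives one ordering: c < h < d < p < e < g < n < b < f < m < k.
Counting 10 from the largest end gives h.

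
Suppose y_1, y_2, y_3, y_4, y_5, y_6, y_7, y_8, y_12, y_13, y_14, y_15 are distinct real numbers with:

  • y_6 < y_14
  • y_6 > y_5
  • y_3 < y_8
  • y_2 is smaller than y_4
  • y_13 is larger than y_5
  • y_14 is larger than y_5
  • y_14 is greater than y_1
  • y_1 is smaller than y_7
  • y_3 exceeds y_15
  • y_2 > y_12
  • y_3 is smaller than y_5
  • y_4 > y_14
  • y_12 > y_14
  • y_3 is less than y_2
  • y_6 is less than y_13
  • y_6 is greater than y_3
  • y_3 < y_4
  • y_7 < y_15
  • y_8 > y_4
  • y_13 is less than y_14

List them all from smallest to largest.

Each adjacent pair is fixed by a given relation: y_1 < y_7; y_7 < y_15; y_15 < y_3; y_3 < y_5; y_5 < y_6; y_6 < y_13; y_13 < y_14; y_14 < y_12; y_12 < y_2; y_2 < y_4; y_4 < y_8. Chaining them end to end gives the full order.

y_1 < y_7 < y_15 < y_3 < y_5 < y_6 < y_13 < y_14 < y_12 < y_2 < y_4 < y_8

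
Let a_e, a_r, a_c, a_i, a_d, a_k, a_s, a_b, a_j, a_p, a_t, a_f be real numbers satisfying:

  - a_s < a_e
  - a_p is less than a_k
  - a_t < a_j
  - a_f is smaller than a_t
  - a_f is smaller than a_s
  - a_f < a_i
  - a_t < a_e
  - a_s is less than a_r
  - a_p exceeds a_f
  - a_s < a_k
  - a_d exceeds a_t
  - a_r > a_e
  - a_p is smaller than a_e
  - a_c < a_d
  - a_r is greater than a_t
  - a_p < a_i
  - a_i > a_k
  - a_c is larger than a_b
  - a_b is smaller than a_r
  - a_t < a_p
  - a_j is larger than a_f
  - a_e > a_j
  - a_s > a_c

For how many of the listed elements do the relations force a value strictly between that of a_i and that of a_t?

The relations place a_t below a_i. An element lies strictly between them when it is forced above a_t and also forced below a_i.
Above a_t: {a_p, a_k, a_j, a_e, a_d, a_r}. Below a_i: {a_b, a_f, a_c, a_p, a_s, a_k}.
Intersection: {a_p, a_k} — 2.

2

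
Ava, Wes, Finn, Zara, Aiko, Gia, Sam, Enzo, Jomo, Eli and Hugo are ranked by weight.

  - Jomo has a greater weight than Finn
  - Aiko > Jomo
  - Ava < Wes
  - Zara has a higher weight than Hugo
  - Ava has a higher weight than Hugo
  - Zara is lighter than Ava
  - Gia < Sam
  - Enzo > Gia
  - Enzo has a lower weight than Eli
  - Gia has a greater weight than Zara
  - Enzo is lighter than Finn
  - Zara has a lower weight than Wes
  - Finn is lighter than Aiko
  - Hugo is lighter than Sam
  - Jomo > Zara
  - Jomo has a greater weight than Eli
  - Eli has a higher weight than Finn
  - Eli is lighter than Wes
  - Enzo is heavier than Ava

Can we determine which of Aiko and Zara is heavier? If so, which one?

The relevant relations are Zara < Ava; Ava < Enzo; Enzo < Eli; Eli < Jomo; Jomo < Aiko.
Chaining these gives Zara < Ava < Enzo < Eli < Jomo < Aiko.
So Aiko is heavier.

Aiko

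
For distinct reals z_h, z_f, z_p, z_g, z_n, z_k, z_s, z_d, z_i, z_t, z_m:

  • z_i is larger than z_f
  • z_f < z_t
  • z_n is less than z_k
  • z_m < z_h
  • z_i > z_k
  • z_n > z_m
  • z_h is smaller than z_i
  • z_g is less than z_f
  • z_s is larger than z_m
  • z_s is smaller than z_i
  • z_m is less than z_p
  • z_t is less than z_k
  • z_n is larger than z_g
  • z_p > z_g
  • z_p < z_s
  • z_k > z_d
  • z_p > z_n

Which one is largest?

z_i

z_g is not greatest since z_g < z_f; z_f is not greatest since z_f < z_t; z_m is not greatest since z_m < z_p; z_d is not greatest since z_d < z_k; z_t is not greatest since z_t < z_k; z_n is not greatest since z_n < z_p; z_k is not greatest since z_k < z_i; z_p is not greatest since z_p < z_s; z_h is not greatest since z_h < z_i; z_s is not greatest since z_s < z_i.
Only z_i has nothing above it, so z_i is the largest.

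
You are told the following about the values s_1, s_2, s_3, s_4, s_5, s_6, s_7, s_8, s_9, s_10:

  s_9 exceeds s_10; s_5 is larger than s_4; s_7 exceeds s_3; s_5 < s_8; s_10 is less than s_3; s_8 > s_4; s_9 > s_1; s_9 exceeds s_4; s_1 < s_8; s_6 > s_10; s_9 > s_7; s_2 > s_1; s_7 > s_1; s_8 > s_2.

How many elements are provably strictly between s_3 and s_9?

1

Chaining upward from s_3 reaches: s_7.
Chaining downward from s_9 reaches: s_10, s_4, s_1, s_7.
Strictly between s_3 and s_9 are those in both lists: s_7 — 1 element.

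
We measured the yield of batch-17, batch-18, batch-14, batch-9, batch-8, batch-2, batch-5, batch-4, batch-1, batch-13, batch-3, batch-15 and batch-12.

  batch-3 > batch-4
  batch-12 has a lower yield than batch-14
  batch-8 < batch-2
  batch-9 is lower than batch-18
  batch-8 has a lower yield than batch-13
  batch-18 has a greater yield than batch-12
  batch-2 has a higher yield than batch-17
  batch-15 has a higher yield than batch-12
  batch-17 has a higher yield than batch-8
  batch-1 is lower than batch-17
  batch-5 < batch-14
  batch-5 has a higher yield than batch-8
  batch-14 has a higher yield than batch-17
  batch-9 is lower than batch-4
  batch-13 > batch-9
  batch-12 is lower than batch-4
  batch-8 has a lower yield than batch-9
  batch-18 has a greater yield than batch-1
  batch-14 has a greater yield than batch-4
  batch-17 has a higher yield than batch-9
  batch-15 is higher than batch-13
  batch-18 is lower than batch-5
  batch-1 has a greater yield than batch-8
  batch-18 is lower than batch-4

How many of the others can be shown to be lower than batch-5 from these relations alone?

The elements the relations force below batch-5 are batch-8, batch-1, batch-12, batch-9, batch-18 — no chain reaches any other.
That is 5.

5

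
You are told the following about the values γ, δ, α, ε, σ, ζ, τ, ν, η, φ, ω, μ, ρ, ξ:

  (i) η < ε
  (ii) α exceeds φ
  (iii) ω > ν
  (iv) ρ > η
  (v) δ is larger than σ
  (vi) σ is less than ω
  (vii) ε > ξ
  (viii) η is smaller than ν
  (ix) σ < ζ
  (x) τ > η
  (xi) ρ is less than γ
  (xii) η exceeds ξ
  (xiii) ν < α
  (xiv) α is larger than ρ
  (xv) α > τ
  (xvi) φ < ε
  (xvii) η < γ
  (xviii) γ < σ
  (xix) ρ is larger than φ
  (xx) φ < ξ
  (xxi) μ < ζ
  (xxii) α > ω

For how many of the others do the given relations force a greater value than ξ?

Directly above ξ: η, ε.
One step further: ρ, τ, ν, γ (6 so far).
One step further: σ, ω, α (9 so far).
One step further: δ, ζ (11 so far).
Nothing else is reachable above ξ; 11 in all.

11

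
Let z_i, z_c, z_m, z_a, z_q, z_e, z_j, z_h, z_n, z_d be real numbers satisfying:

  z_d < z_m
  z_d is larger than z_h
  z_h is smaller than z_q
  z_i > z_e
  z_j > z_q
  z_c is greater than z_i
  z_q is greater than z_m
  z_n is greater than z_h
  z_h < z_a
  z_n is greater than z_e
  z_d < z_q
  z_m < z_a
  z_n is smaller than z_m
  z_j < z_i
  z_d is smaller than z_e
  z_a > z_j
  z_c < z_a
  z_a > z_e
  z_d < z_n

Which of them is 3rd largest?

Chaining the given pairs: z_h < z_d < z_e < z_n < z_m < z_q < z_j < z_i < z_c < z_a.
The 3rd largest is z_i.

z_i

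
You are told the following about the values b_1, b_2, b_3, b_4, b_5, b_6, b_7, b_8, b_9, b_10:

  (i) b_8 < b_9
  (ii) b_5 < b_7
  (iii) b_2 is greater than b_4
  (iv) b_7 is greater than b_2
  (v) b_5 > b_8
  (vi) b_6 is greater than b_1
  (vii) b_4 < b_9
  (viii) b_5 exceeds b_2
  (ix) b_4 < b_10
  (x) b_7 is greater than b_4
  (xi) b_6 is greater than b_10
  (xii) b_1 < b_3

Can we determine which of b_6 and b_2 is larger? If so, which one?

undetermined

Following every chain through b_2: above b_2 we get b_5, b_7; below b_2 we get b_4.
b_6 is not reached, and no chain runs the other way from b_6 to b_2.
So the given relations leave the order of b_2 and b_6 undetermined.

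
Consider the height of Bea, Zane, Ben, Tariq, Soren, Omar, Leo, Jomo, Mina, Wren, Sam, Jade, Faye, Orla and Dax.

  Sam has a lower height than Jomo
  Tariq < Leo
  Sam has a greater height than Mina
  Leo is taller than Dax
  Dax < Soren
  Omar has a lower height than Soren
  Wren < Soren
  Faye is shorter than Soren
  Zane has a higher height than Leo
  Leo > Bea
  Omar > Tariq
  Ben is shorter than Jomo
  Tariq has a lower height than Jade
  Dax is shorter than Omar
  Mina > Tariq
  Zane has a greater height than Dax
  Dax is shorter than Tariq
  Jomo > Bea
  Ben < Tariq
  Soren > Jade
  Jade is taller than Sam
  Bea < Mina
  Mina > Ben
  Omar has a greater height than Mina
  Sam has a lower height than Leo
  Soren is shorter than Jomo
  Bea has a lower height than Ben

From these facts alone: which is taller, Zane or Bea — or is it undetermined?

Zane

Bea < Ben and Ben < Tariq give Bea < Tariq.
With Tariq < Mina: Bea < Ben < Tariq < Mina.
Then Mina < Sam extends the chain to Sam.
Then Sam < Leo extends the chain to Leo.
Then Leo < Zane extends the chain to Zane.
So Zane is taller.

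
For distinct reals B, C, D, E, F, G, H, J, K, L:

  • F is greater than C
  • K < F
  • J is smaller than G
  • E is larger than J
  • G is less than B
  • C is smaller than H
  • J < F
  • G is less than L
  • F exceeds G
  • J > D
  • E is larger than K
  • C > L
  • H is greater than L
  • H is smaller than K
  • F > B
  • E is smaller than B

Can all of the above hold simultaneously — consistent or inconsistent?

consistent

Every relation is compatible with D < J < G < L < C < H < K < E < B < F; the set is consistent.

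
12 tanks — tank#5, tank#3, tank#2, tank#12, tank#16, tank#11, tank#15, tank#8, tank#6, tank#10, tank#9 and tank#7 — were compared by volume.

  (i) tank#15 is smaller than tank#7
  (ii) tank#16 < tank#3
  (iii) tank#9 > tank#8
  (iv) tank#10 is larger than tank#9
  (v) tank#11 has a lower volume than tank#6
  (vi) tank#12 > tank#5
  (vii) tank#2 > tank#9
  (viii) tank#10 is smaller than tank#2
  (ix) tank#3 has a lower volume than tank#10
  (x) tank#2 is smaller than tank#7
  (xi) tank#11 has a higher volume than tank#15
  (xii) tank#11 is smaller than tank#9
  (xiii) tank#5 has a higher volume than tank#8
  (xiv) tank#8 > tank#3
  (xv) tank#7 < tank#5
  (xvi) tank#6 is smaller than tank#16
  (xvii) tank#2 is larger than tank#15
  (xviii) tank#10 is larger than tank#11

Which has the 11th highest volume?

tank#11

The consecutive relations fix a unique order: tank#15 < tank#11 < tank#6 < tank#16 < tank#3 < tank#8 < tank#9 < tank#10 < tank#2 < tank#7 < tank#5 < tank#12.
Counting 11 from the largest end gives tank#11.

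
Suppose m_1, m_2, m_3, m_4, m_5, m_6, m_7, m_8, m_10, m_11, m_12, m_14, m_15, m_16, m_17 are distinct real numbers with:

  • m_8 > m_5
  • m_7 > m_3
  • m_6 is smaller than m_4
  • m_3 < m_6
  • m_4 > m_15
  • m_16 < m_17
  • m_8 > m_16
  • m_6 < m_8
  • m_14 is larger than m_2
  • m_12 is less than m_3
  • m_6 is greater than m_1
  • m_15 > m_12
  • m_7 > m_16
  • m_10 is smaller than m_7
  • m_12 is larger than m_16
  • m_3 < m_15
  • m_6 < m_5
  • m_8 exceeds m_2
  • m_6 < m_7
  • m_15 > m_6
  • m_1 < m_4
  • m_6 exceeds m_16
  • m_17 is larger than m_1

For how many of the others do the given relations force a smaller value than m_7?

6

The elements the relations force below m_7 are m_1, m_10, m_16, m_12, m_3, m_6 — no chain reaches any other.
That is 6.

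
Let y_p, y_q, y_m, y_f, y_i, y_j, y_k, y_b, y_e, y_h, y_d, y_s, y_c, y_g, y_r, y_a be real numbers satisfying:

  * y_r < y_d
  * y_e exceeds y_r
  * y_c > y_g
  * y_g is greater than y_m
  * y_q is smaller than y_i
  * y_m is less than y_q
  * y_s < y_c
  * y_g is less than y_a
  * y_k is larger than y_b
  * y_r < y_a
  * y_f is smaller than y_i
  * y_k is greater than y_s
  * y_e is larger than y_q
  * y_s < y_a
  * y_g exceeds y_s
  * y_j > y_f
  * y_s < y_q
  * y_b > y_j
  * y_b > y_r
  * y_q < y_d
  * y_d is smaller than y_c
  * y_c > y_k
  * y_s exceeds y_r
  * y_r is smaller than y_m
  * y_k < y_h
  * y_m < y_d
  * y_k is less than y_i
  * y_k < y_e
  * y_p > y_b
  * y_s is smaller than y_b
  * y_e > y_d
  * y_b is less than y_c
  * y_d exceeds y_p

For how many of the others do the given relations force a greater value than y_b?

From y_b the given relations immediately reach y_k, y_p, y_c.
From those, y_d, y_e, y_i, y_h — 7 in total.
No other element is forced above y_b by the given relations, so the count is 7.

7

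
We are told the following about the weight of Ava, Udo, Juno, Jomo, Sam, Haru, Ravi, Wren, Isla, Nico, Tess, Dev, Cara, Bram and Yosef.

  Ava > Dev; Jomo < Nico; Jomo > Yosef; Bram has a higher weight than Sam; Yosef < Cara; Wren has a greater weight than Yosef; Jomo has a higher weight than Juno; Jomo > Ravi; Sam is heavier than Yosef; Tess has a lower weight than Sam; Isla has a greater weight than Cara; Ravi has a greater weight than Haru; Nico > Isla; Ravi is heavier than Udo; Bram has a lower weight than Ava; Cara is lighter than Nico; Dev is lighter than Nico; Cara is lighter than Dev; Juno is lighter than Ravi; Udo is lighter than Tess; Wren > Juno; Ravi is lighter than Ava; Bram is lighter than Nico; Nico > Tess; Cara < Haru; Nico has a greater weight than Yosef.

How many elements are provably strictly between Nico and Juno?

Chaining upward from Juno reaches: Ravi, Jomo, Wren, Ava.
Chaining downward from Nico reaches: Yosef, Udo, Cara, Tess, Haru, Dev, Sam, Isla, Ravi, Jomo, Bram.
Strictly between Juno and Nico are those in both lists: Ravi, Jomo — 2 elements.

2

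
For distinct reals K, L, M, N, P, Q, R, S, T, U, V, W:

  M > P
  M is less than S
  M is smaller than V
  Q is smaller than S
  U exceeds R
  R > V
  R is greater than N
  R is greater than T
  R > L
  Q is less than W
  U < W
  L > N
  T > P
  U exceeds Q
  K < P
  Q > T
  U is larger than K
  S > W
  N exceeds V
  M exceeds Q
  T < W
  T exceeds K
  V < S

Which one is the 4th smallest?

Piecing the relations together gives one ordering: K < P < T < Q < M < V < N < L < R < U < W < S.
The 4th smallest is Q.

Q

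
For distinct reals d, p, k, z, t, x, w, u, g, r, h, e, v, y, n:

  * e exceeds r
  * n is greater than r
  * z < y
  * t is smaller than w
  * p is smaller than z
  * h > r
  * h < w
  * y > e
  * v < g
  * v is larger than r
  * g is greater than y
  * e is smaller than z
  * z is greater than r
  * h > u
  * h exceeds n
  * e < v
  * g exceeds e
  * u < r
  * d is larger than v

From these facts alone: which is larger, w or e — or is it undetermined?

Following every chain through e: above e we get v, z, d, y, g; below e we get u, r.
w is not reached, and no chain runs the other way from w to e.
So the given relations leave the order of e and w undetermined.

undetermined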